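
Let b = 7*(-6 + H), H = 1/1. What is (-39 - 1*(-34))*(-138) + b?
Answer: 655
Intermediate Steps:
H = 1
b = -35 (b = 7*(-6 + 1) = 7*(-5) = -35)
(-39 - 1*(-34))*(-138) + b = (-39 - 1*(-34))*(-138) - 35 = (-39 + 34)*(-138) - 35 = -5*(-138) - 35 = 690 - 35 = 655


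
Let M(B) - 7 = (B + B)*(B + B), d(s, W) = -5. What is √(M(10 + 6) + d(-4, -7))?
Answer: 3*√114 ≈ 32.031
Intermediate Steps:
M(B) = 7 + 4*B² (M(B) = 7 + (B + B)*(B + B) = 7 + (2*B)*(2*B) = 7 + 4*B²)
√(M(10 + 6) + d(-4, -7)) = √((7 + 4*(10 + 6)²) - 5) = √((7 + 4*16²) - 5) = √((7 + 4*256) - 5) = √((7 + 1024) - 5) = √(1031 - 5) = √1026 = 3*√114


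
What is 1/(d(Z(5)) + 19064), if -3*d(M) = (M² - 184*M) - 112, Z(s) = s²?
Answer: 3/61279 ≈ 4.8956e-5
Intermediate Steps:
d(M) = 112/3 - M²/3 + 184*M/3 (d(M) = -((M² - 184*M) - 112)/3 = -(-112 + M² - 184*M)/3 = 112/3 - M²/3 + 184*M/3)
1/(d(Z(5)) + 19064) = 1/((112/3 - (5²)²/3 + (184/3)*5²) + 19064) = 1/((112/3 - ⅓*25² + (184/3)*25) + 19064) = 1/((112/3 - ⅓*625 + 4600/3) + 19064) = 1/((112/3 - 625/3 + 4600/3) + 19064) = 1/(4087/3 + 19064) = 1/(61279/3) = 3/61279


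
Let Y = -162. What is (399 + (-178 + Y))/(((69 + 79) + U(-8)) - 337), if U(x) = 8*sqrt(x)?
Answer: -11151/36233 - 944*I*sqrt(2)/36233 ≈ -0.30776 - 0.036845*I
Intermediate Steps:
(399 + (-178 + Y))/(((69 + 79) + U(-8)) - 337) = (399 + (-178 - 162))/(((69 + 79) + 8*sqrt(-8)) - 337) = (399 - 340)/((148 + 8*(2*I*sqrt(2))) - 337) = 59/((148 + 16*I*sqrt(2)) - 337) = 59/(-189 + 16*I*sqrt(2))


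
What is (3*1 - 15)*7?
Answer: -84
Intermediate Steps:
(3*1 - 15)*7 = (3 - 15)*7 = -12*7 = -84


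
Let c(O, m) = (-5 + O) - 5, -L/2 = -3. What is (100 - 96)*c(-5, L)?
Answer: -60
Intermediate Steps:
L = 6 (L = -2*(-3) = 6)
c(O, m) = -10 + O
(100 - 96)*c(-5, L) = (100 - 96)*(-10 - 5) = 4*(-15) = -60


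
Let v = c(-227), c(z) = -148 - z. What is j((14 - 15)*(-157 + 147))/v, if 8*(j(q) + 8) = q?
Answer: -27/316 ≈ -0.085443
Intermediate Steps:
v = 79 (v = -148 - 1*(-227) = -148 + 227 = 79)
j(q) = -8 + q/8
j((14 - 15)*(-157 + 147))/v = (-8 + ((14 - 15)*(-157 + 147))/8)/79 = (-8 + (-1*(-10))/8)*(1/79) = (-8 + (⅛)*10)*(1/79) = (-8 + 5/4)*(1/79) = -27/4*1/79 = -27/316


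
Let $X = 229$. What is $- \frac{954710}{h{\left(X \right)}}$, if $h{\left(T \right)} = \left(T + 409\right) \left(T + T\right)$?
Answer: $- \frac{477355}{146102} \approx -3.2673$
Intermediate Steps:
$h{\left(T \right)} = 2 T \left(409 + T\right)$ ($h{\left(T \right)} = \left(409 + T\right) 2 T = 2 T \left(409 + T\right)$)
$- \frac{954710}{h{\left(X \right)}} = - \frac{954710}{2 \cdot 229 \left(409 + 229\right)} = - \frac{954710}{2 \cdot 229 \cdot 638} = - \frac{954710}{292204} = \left(-954710\right) \frac{1}{292204} = - \frac{477355}{146102}$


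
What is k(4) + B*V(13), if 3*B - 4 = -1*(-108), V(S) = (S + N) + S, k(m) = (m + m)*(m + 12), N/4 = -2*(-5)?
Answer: 2592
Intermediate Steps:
N = 40 (N = 4*(-2*(-5)) = 4*10 = 40)
k(m) = 2*m*(12 + m) (k(m) = (2*m)*(12 + m) = 2*m*(12 + m))
V(S) = 40 + 2*S (V(S) = (S + 40) + S = (40 + S) + S = 40 + 2*S)
B = 112/3 (B = 4/3 + (-1*(-108))/3 = 4/3 + (⅓)*108 = 4/3 + 36 = 112/3 ≈ 37.333)
k(4) + B*V(13) = 2*4*(12 + 4) + 112*(40 + 2*13)/3 = 2*4*16 + 112*(40 + 26)/3 = 128 + (112/3)*66 = 128 + 2464 = 2592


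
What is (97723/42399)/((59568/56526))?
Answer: 920648383/420937272 ≈ 2.1871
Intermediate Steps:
(97723/42399)/((59568/56526)) = (97723*(1/42399))/((59568*(1/56526))) = 97723/(42399*(9928/9421)) = (97723/42399)*(9421/9928) = 920648383/420937272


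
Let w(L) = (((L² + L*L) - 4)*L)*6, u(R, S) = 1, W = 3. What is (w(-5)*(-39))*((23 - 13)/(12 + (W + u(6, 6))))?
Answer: 67275/2 ≈ 33638.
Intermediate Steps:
w(L) = 6*L*(-4 + 2*L²) (w(L) = (((L² + L²) - 4)*L)*6 = ((2*L² - 4)*L)*6 = ((-4 + 2*L²)*L)*6 = (L*(-4 + 2*L²))*6 = 6*L*(-4 + 2*L²))
(w(-5)*(-39))*((23 - 13)/(12 + (W + u(6, 6)))) = ((12*(-5)*(-2 + (-5)²))*(-39))*((23 - 13)/(12 + (3 + 1))) = ((12*(-5)*(-2 + 25))*(-39))*(10/(12 + 4)) = ((12*(-5)*23)*(-39))*(10/16) = (-1380*(-39))*(10*(1/16)) = 53820*(5/8) = 67275/2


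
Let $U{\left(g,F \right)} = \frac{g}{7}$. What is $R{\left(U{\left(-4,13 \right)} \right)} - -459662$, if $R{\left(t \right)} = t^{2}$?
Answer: $\frac{22523454}{49} \approx 4.5966 \cdot 10^{5}$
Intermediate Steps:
$U{\left(g,F \right)} = \frac{g}{7}$ ($U{\left(g,F \right)} = g \frac{1}{7} = \frac{g}{7}$)
$R{\left(U{\left(-4,13 \right)} \right)} - -459662 = \left(\frac{1}{7} \left(-4\right)\right)^{2} - -459662 = \left(- \frac{4}{7}\right)^{2} + 459662 = \frac{16}{49} + 459662 = \frac{22523454}{49}$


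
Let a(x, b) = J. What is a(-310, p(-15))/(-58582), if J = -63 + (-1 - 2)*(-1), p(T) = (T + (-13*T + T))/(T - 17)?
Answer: 30/29291 ≈ 0.0010242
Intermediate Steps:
p(T) = -11*T/(-17 + T) (p(T) = (T - 12*T)/(-17 + T) = (-11*T)/(-17 + T) = -11*T/(-17 + T))
J = -60 (J = -63 - 3*(-1) = -63 + 3 = -60)
a(x, b) = -60
a(-310, p(-15))/(-58582) = -60/(-58582) = -60*(-1/58582) = 30/29291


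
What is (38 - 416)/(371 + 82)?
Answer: -126/151 ≈ -0.83444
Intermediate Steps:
(38 - 416)/(371 + 82) = -378/453 = -378*1/453 = -126/151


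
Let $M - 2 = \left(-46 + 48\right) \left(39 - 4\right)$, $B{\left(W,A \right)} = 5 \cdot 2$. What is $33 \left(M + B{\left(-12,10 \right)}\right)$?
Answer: $2706$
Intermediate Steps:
$B{\left(W,A \right)} = 10$
$M = 72$ ($M = 2 + \left(-46 + 48\right) \left(39 - 4\right) = 2 + 2 \cdot 35 = 2 + 70 = 72$)
$33 \left(M + B{\left(-12,10 \right)}\right) = 33 \left(72 + 10\right) = 33 \cdot 82 = 2706$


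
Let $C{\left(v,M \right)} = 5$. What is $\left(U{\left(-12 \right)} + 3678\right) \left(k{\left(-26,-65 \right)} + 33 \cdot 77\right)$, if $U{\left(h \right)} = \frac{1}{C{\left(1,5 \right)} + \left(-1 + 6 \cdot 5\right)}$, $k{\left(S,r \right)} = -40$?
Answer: $\frac{312757553}{34} \approx 9.1988 \cdot 10^{6}$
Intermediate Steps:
$U{\left(h \right)} = \frac{1}{34}$ ($U{\left(h \right)} = \frac{1}{5 + \left(-1 + 6 \cdot 5\right)} = \frac{1}{5 + \left(-1 + 30\right)} = \frac{1}{5 + 29} = \frac{1}{34}$)
$\left(U{\left(-12 \right)} + 3678\right) \left(k{\left(-26,-65 \right)} + 33 \cdot 77\right) = \left(\frac{1}{34} + 3678\right) \left(-40 + 33 \cdot 77\right) = \frac{125053 \left(-40 + 2541\right)}{34} = \frac{125053}{34} \cdot 2501 = \frac{312757553}{34}$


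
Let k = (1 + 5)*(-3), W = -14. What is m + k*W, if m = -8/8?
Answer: 251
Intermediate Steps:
m = -1 (m = -8*⅛ = -1)
k = -18 (k = 6*(-3) = -18)
m + k*W = -1 - 18*(-14) = -1 + 252 = 251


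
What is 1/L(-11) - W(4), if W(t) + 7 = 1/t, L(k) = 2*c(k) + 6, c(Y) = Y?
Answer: 107/16 ≈ 6.6875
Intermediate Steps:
L(k) = 6 + 2*k (L(k) = 2*k + 6 = 6 + 2*k)
W(t) = -7 + 1/t
1/L(-11) - W(4) = 1/(6 + 2*(-11)) - (-7 + 1/4) = 1/(6 - 22) - (-7 + ¼) = 1/(-16) - 1*(-27/4) = -1/16 + 27/4 = 107/16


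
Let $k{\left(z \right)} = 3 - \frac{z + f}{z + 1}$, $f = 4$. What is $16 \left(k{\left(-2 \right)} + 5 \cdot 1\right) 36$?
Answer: $5760$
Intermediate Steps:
$k{\left(z \right)} = 3 - \frac{4 + z}{1 + z}$ ($k{\left(z \right)} = 3 - \frac{z + 4}{z + 1} = 3 - \frac{4 + z}{1 + z}$)
$16 \left(k{\left(-2 \right)} + 5 \cdot 1\right) 36 = 16 \left(\frac{-1 + 2 \left(-2\right)}{1 - 2} + 5 \cdot 1\right) 36 = 16 \left(\frac{-1 - 4}{-1} + 5\right) 36 = 16 \left(\left(-1\right) \left(-5\right) + 5\right) 36 = 16 \left(5 + 5\right) 36 = 16 \cdot 10 \cdot 36 = 160 \cdot 36 = 5760$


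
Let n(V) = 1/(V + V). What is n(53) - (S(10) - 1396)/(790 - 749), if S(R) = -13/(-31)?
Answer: 4587149/134726 ≈ 34.048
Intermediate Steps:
S(R) = 13/31 (S(R) = -13*(-1/31) = 13/31)
n(V) = 1/(2*V)
n(53) - (S(10) - 1396)/(790 - 749) = (1/2)/53 - (13/31 - 1396)/(790 - 749) = (1/2)*(1/53) - (-43263)/(31*41) = 1/106 - (-43263)/(31*41) = 1/106 - 1*(-43263/1271) = 1/106 + 43263/1271 = 4587149/134726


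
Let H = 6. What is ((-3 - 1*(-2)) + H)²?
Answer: 25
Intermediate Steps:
((-3 - 1*(-2)) + H)² = ((-3 - 1*(-2)) + 6)² = ((-3 + 2) + 6)² = (-1 + 6)² = 5² = 25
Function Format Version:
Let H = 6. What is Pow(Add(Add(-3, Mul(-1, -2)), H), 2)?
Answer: 25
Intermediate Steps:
Pow(Add(Add(-3, Mul(-1, -2)), H), 2) = Pow(Add(Add(-3, Mul(-1, -2)), 6), 2) = Pow(Add(Add(-3, 2), 6), 2) = Pow(Add(-1, 6), 2) = Pow(5, 2) = 25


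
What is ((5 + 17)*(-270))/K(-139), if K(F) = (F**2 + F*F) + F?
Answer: -5940/38503 ≈ -0.15427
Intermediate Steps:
K(F) = F + 2*F**2 (K(F) = (F**2 + F**2) + F = 2*F**2 + F = F + 2*F**2)
((5 + 17)*(-270))/K(-139) = ((5 + 17)*(-270))/((-139*(1 + 2*(-139)))) = (22*(-270))/((-139*(1 - 278))) = -5940/((-139*(-277))) = -5940/38503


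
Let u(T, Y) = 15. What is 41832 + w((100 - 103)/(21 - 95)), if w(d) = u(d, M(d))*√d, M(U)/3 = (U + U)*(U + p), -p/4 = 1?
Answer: 41832 + 15*√222/74 ≈ 41835.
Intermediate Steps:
p = -4 (p = -4*1 = -4)
M(U) = 6*U*(-4 + U) (M(U) = 3*((U + U)*(U - 4)) = 3*((2*U)*(-4 + U)) = 3*(2*U*(-4 + U)) = 6*U*(-4 + U))
w(d) = 15*√d
41832 + w((100 - 103)/(21 - 95)) = 41832 + 15*√((100 - 103)/(21 - 95)) = 41832 + 15*√(-3/(-74)) = 41832 + 15*√(-3*(-1/74)) = 41832 + 15*√(3/74) = 41832 + 15*(√222/74) = 41832 + 15*√222/74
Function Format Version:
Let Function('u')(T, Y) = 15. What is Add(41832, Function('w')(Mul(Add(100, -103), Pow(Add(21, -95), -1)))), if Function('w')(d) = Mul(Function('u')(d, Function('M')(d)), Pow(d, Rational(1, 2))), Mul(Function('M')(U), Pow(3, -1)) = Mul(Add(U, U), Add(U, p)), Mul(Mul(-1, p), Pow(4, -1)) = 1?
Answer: Add(41832, Mul(Rational(15, 74), Pow(222, Rational(1, 2)))) ≈ 41835.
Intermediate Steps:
p = -4 (p = Mul(-4, 1) = -4)
Function('M')(U) = Mul(6, U, Add(-4, U)) (Function('M')(U) = Mul(3, Mul(Add(U, U), Add(U, -4))) = Mul(3, Mul(Mul(2, U), Add(-4, U))) = Mul(3, Mul(2, U, Add(-4, U))) = Mul(6, U, Add(-4, U)))
Function('w')(d) = Mul(15, Pow(d, Rational(1, 2)))
Add(41832, Function('w')(Mul(Add(100, -103), Pow(Add(21, -95), -1)))) = Add(41832, Mul(15, Pow(Mul(Add(100, -103), Pow(Add(21, -95), -1)), Rational(1, 2)))) = Add(41832, Mul(15, Pow(Mul(-3, Pow(-74, -1)), Rational(1, 2)))) = Add(41832, Mul(15, Pow(Mul(-3, Rational(-1, 74)), Rational(1, 2)))) = Add(41832, Mul(15, Pow(Rational(3, 74), Rational(1, 2)))) = Add(41832, Mul(15, Mul(Rational(1, 74), Pow(222, Rational(1, 2))))) = Add(41832, Mul(Rational(15, 74), Pow(222, Rational(1, 2))))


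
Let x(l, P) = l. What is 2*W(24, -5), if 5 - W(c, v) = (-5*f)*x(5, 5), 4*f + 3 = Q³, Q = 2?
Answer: 145/2 ≈ 72.500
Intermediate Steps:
f = 5/4 (f = -¾ + (¼)*2³ = -¾ + (¼)*8 = -¾ + 2 = 5/4 ≈ 1.2500)
W(c, v) = 145/4 (W(c, v) = 5 - (-5*5/4)*5 = 5 - (-25)*5/4 = 5 - 1*(-125/4) = 5 + 125/4 = 145/4)
2*W(24, -5) = 2*(145/4) = 145/2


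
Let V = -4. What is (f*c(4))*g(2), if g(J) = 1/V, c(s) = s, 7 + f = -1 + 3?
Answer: 5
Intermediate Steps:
f = -5 (f = -7 + (-1 + 3) = -7 + 2 = -5)
g(J) = -¼ (g(J) = 1/(-4) = -¼)
(f*c(4))*g(2) = -5*4*(-¼) = -20*(-¼) = 5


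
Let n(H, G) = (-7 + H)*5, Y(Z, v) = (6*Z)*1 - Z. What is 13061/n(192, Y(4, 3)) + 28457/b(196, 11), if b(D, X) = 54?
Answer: 730487/1350 ≈ 541.10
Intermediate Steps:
Y(Z, v) = 5*Z (Y(Z, v) = 6*Z - Z = 5*Z)
n(H, G) = -35 + 5*H
13061/n(192, Y(4, 3)) + 28457/b(196, 11) = 13061/(-35 + 5*192) + 28457/54 = 13061/(-35 + 960) + 28457*(1/54) = 13061/925 + 28457/54 = 13061*(1/925) + 28457/54 = 353/25 + 28457/54 = 730487/1350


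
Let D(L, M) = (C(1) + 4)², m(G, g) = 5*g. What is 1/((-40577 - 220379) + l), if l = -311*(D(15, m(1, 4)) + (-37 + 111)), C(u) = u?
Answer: -1/291745 ≈ -3.4276e-6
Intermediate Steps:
D(L, M) = 25 (D(L, M) = (1 + 4)² = 5² = 25)
l = -30789 (l = -311*(25 + (-37 + 111)) = -311*(25 + 74) = -311*99 = -30789)
1/((-40577 - 220379) + l) = 1/((-40577 - 220379) - 30789) = 1/(-260956 - 30789) = 1/(-291745) = -1/291745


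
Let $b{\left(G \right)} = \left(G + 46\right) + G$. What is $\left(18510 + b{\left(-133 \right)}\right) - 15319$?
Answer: $2971$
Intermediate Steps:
$b{\left(G \right)} = 46 + 2 G$ ($b{\left(G \right)} = \left(46 + G\right) + G = 46 + 2 G$)
$\left(18510 + b{\left(-133 \right)}\right) - 15319 = \left(18510 + \left(46 + 2 \left(-133\right)\right)\right) - 15319 = \left(18510 + \left(46 - 266\right)\right) - 15319 = \left(18510 - 220\right) - 15319 = 18290 - 15319 = 2971$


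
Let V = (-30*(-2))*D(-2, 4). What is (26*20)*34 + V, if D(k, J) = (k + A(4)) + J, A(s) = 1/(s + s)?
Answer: 35615/2 ≈ 17808.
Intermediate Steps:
A(s) = 1/(2*s)
D(k, J) = ⅛ + J + k (D(k, J) = (k + (½)/4) + J = (k + (½)*(¼)) + J = (k + ⅛) + J = (⅛ + k) + J = ⅛ + J + k)
V = 255/2 (V = (-30*(-2))*(⅛ + 4 - 2) = 60*(17/8) = 255/2 ≈ 127.50)
(26*20)*34 + V = (26*20)*34 + 255/2 = 520*34 + 255/2 = 17680 + 255/2 = 35615/2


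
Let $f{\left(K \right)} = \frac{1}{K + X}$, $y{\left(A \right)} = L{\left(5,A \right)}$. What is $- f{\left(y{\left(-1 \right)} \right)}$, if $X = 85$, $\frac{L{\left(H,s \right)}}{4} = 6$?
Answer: $- \frac{1}{109} \approx -0.0091743$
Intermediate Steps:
$L{\left(H,s \right)} = 24$ ($L{\left(H,s \right)} = 4 \cdot 6 = 24$)
$y{\left(A \right)} = 24$
$f{\left(K \right)} = \frac{1}{85 + K}$ ($f{\left(K \right)} = \frac{1}{K + 85} = \frac{1}{85 + K}$)
$- f{\left(y{\left(-1 \right)} \right)} = - \frac{1}{85 + 24} = - \frac{1}{109}$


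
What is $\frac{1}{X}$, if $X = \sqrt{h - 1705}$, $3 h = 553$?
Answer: $- \frac{i \sqrt{13686}}{4562} \approx - 0.025644 i$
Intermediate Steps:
$h = \frac{553}{3}$ ($h = \frac{1}{3} \cdot 553 = \frac{553}{3} \approx 184.33$)
$X = \frac{i \sqrt{13686}}{3}$ ($X = \sqrt{\frac{553}{3} - 1705} = \sqrt{- \frac{4562}{3}} = \frac{i \sqrt{13686}}{3} \approx 38.996 i$)
$\frac{1}{X} = \frac{1}{\frac{1}{3} i \sqrt{13686}} = - \frac{i \sqrt{13686}}{4562}$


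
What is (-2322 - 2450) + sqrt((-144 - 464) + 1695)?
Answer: -4772 + sqrt(1087) ≈ -4739.0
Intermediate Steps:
(-2322 - 2450) + sqrt((-144 - 464) + 1695) = -4772 + sqrt(-608 + 1695) = -4772 + sqrt(1087)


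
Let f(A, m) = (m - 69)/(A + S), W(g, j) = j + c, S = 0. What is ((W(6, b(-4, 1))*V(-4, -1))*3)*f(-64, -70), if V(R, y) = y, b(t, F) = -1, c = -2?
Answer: 1251/64 ≈ 19.547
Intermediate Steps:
W(g, j) = -2 + j (W(g, j) = j - 2 = -2 + j)
f(A, m) = (-69 + m)/A (f(A, m) = (m - 69)/(A + 0) = (-69 + m)/A)
((W(6, b(-4, 1))*V(-4, -1))*3)*f(-64, -70) = (((-2 - 1)*(-1))*3)*((-69 - 70)/(-64)) = (-3*(-1)*3)*(-1/64*(-139)) = (3*3)*(139/64) = 9*(139/64) = 1251/64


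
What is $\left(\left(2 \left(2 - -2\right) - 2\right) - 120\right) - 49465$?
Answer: $-49579$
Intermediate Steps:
$\left(\left(2 \left(2 - -2\right) - 2\right) - 120\right) - 49465 = \left(\left(2 \left(2 + 2\right) - 2\right) - 120\right) - 49465 = \left(\left(2 \cdot 4 - 2\right) - 120\right) - 49465 = \left(\left(8 - 2\right) - 120\right) - 49465 = \left(6 - 120\right) - 49465 = -114 - 49465 = -49579$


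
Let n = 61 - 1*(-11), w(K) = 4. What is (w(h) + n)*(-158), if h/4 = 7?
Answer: -12008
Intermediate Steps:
h = 28 (h = 4*7 = 28)
n = 72 (n = 61 + 11 = 72)
(w(h) + n)*(-158) = (4 + 72)*(-158) = 76*(-158) = -12008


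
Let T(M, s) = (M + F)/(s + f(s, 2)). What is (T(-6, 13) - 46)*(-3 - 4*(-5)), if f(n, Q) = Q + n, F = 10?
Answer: -5457/7 ≈ -779.57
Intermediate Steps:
T(M, s) = (10 + M)/(2 + 2*s) (T(M, s) = (M + 10)/(s + (2 + s)) = (10 + M)/(2 + 2*s))
(T(-6, 13) - 46)*(-3 - 4*(-5)) = ((10 - 6)/(2*(1 + 13)) - 46)*(-3 - 4*(-5)) = ((½)*4/14 - 46)*(-3 + 20) = ((½)*(1/14)*4 - 46)*17 = (⅐ - 46)*17 = -321/7*17 = -5457/7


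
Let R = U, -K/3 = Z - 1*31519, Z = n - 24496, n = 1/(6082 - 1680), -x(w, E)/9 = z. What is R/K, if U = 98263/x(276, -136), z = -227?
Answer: 432553726/1511276739741 ≈ 0.00028622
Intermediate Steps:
x(w, E) = 2043 (x(w, E) = -9*(-227) = 2043)
n = 1/4402 ≈ 0.00022717
Z = -107831391/4402 (Z = 1/4402 - 24496 = -107831391/4402 ≈ -24496.)
K = 739734087/4402 (K = -3*(-107831391/4402 - 1*31519) = -3*(-107831391/4402 - 31519) = -3*(-246578029/4402) = 739734087/4402 ≈ 1.6805e+5)
U = 98263/2043 ≈ 48.097
R = 98263/2043 ≈ 48.097
R/K = 98263/(2043*(739734087/4402)) = (98263/2043)*(4402/739734087) = 432553726/1511276739741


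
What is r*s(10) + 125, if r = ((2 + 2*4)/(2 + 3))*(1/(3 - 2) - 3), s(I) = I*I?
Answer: -275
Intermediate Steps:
s(I) = I²
r = -4 (r = ((2 + 8)/5)*(1/1 - 3) = (10*(⅕))*(1 - 3) = 2*(-2) = -4)
r*s(10) + 125 = -4*10² + 125 = -4*100 + 125 = -400 + 125 = -275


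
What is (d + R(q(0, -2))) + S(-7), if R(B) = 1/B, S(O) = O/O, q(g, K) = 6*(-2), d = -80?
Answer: -949/12 ≈ -79.083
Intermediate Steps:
q(g, K) = -12
S(O) = 1
R(B) = 1/B
(d + R(q(0, -2))) + S(-7) = (-80 + 1/(-12)) + 1 = (-80 - 1/12) + 1 = -961/12 + 1 = -949/12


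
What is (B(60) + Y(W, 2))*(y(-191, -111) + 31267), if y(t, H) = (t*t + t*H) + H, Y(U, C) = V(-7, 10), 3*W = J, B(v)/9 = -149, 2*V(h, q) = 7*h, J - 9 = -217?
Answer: -121308289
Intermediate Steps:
J = -208 (J = 9 - 217 = -208)
V(h, q) = 7*h/2 (V(h, q) = (7*h)/2 = 7*h/2)
B(v) = -1341 (B(v) = 9*(-149) = -1341)
W = -208/3 (W = (⅓)*(-208) = -208/3 ≈ -69.333)
Y(U, C) = -49/2 (Y(U, C) = (7/2)*(-7) = -49/2)
y(t, H) = H + t² + H*t (y(t, H) = (t² + H*t) + H = H + t² + H*t)
(B(60) + Y(W, 2))*(y(-191, -111) + 31267) = (-1341 - 49/2)*((-111 + (-191)² - 111*(-191)) + 31267) = -2731*((-111 + 36481 + 21201) + 31267)/2 = -2731*(57571 + 31267)/2 = -2731/2*88838 = -121308289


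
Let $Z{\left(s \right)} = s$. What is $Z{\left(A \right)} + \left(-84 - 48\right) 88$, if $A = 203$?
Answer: $-11413$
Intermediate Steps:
$Z{\left(A \right)} + \left(-84 - 48\right) 88 = 203 + \left(-84 - 48\right) 88 = 203 - 11616 = -11413$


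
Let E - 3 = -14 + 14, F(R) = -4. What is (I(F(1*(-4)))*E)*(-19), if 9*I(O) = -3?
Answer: 19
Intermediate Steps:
I(O) = -⅓ (I(O) = (⅑)*(-3) = -⅓)
E = 3 (E = 3 + (-14 + 14) = 3 + 0 = 3)
(I(F(1*(-4)))*E)*(-19) = -⅓*3*(-19) = -1*(-19) = 19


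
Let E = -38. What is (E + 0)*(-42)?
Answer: 1596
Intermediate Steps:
(E + 0)*(-42) = (-38 + 0)*(-42) = -38*(-42) = 1596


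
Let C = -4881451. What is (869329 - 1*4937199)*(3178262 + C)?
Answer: 6928351437430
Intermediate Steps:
(869329 - 1*4937199)*(3178262 + C) = (869329 - 1*4937199)*(3178262 - 4881451) = (869329 - 4937199)*(-1703189) = -4067870*(-1703189) = 6928351437430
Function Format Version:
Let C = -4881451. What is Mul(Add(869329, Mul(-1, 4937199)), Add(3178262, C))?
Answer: 6928351437430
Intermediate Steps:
Mul(Add(869329, Mul(-1, 4937199)), Add(3178262, C)) = Mul(Add(869329, Mul(-1, 4937199)), Add(3178262, -4881451)) = Mul(Add(869329, -4937199), -1703189) = Mul(-4067870, -1703189) = 6928351437430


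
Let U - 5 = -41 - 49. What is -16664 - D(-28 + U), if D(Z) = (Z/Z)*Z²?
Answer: -29433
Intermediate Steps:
U = -85 (U = 5 + (-41 - 49) = 5 - 90 = -85)
D(Z) = Z² (D(Z) = 1*Z² = Z²)
-16664 - D(-28 + U) = -16664 - (-28 - 85)² = -16664 - 1*(-113)² = -16664 - 1*12769 = -16664 - 12769 = -29433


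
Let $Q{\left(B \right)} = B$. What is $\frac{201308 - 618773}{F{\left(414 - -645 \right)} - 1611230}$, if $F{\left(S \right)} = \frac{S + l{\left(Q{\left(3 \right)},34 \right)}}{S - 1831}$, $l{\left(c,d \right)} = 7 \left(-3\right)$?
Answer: $\frac{161141490}{621935299} \approx 0.2591$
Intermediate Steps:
$l{\left(c,d \right)} = -21$
$F{\left(S \right)} = \frac{-21 + S}{-1831 + S}$ ($F{\left(S \right)} = \frac{S - 21}{S - 1831} = \frac{-21 + S}{-1831 + S}$)
$\frac{201308 - 618773}{F{\left(414 - -645 \right)} - 1611230} = \frac{201308 - 618773}{\frac{-21 + \left(414 - -645\right)}{-1831 + \left(414 - -645\right)} - 1611230} = - \frac{417465}{\frac{-21 + \left(414 + 645\right)}{-1831 + \left(414 + 645\right)} - 1611230} = - \frac{417465}{\frac{-21 + 1059}{-1831 + 1059} - 1611230} = - \frac{417465}{\frac{1}{-772} \cdot 1038 - 1611230} = - \frac{417465}{\left(- \frac{1}{772}\right) 1038 - 1611230} = - \frac{417465}{- \frac{519}{386} - 1611230} = - \frac{417465}{- \frac{621935299}{386}} = \left(-417465\right) \left(- \frac{386}{621935299}\right) = \frac{161141490}{621935299}$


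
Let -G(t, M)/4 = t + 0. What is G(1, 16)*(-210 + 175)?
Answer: 140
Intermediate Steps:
G(t, M) = -4*t (G(t, M) = -4*(t + 0) = -4*t)
G(1, 16)*(-210 + 175) = (-4*1)*(-210 + 175) = -4*(-35) = 140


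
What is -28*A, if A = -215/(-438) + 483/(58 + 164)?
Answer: -604996/8103 ≈ -74.663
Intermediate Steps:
A = 21607/8103 (A = -215*(-1/438) + 483/222 = 215/438 + 483*(1/222) = 215/438 + 161/74 = 21607/8103 ≈ 2.6665)
-28*A = -28*21607/8103 = -604996/8103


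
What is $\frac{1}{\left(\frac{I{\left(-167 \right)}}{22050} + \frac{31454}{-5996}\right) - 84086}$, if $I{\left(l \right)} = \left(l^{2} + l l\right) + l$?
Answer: $- \frac{1836275}{154410021277} \approx -1.1892 \cdot 10^{-5}$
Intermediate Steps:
$I{\left(l \right)} = l + 2 l^{2}$ ($I{\left(l \right)} = \left(l^{2} + l^{2}\right) + l = 2 l^{2} + l = l + 2 l^{2}$)
$\frac{1}{\left(\frac{I{\left(-167 \right)}}{22050} + \frac{31454}{-5996}\right) - 84086} = \frac{1}{\left(\frac{\left(-167\right) \left(1 + 2 \left(-167\right)\right)}{22050} + \frac{31454}{-5996}\right) - 84086} = \frac{1}{\left(- 167 \left(1 - 334\right) \frac{1}{22050} + 31454 \left(- \frac{1}{5996}\right)\right) - 84086} = \frac{1}{\left(\left(-167\right) \left(-333\right) \frac{1}{22050} - \frac{15727}{2998}\right) - 84086} = \frac{1}{\left(55611 \cdot \frac{1}{22050} - \frac{15727}{2998}\right) - 84086} = \frac{1}{\left(\frac{6179}{2450} - \frac{15727}{2998}\right) - 84086} = \frac{1}{- \frac{5001627}{1836275} - 84086} = \frac{1}{- \frac{154410021277}{1836275}} = - \frac{1836275}{154410021277}$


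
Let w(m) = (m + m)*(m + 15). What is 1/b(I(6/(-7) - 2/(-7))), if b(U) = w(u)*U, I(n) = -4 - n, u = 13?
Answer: -1/2496 ≈ -0.00040064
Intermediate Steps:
w(m) = 2*m*(15 + m) (w(m) = (2*m)*(15 + m) = 2*m*(15 + m))
b(U) = 728*U (b(U) = (2*13*(15 + 13))*U = (2*13*28)*U = 728*U)
1/b(I(6/(-7) - 2/(-7))) = 1/(728*(-4 - (6/(-7) - 2/(-7)))) = 1/(728*(-4 - (6*(-⅐) - 2*(-⅐)))) = 1/(728*(-4 - (-6/7 + 2/7))) = 1/(728*(-4 - 1*(-4/7))) = 1/(728*(-4 + 4/7)) = 1/(728*(-24/7)) = 1/(-2496) = -1/2496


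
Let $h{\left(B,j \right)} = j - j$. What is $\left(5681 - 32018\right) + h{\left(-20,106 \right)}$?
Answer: $-26337$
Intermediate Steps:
$h{\left(B,j \right)} = 0$
$\left(5681 - 32018\right) + h{\left(-20,106 \right)} = \left(5681 - 32018\right) + 0 = -26337 + 0 = -26337$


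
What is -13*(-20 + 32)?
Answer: -156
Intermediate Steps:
-13*(-20 + 32) = -13*12 = -156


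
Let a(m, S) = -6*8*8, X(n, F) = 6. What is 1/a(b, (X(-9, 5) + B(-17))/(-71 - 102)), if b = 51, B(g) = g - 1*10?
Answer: -1/384 ≈ -0.0026042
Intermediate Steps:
B(g) = -10 + g (B(g) = g - 10 = -10 + g)
a(m, S) = -384 (a(m, S) = -48*8 = -384)
1/a(b, (X(-9, 5) + B(-17))/(-71 - 102)) = 1/(-384) = -1/384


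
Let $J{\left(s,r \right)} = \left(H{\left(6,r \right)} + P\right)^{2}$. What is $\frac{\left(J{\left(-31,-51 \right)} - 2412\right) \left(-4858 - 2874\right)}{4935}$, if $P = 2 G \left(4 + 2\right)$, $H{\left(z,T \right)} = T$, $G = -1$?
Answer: $- \frac{4012908}{1645} \approx -2439.5$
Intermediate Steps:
$P = -12$ ($P = 2 \left(-1\right) \left(4 + 2\right) = \left(-2\right) 6 = -12$)
$J{\left(s,r \right)} = \left(-12 + r\right)^{2}$ ($J{\left(s,r \right)} = \left(r - 12\right)^{2} = \left(-12 + r\right)^{2}$)
$\frac{\left(J{\left(-31,-51 \right)} - 2412\right) \left(-4858 - 2874\right)}{4935} = \frac{\left(\left(-12 - 51\right)^{2} - 2412\right) \left(-4858 - 2874\right)}{4935} = \left(\left(-63\right)^{2} - 2412\right) \left(-7732\right) \frac{1}{4935} = \left(3969 - 2412\right) \left(-7732\right) \frac{1}{4935} = 1557 \left(-7732\right) \frac{1}{4935} = \left(-12038724\right) \frac{1}{4935} = - \frac{4012908}{1645}$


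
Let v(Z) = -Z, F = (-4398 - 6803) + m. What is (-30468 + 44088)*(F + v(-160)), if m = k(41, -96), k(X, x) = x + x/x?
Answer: -151672320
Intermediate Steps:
k(X, x) = 1 + x (k(X, x) = x + 1 = 1 + x)
m = -95 (m = 1 - 96 = -95)
F = -11296 (F = (-4398 - 6803) - 95 = -11201 - 95 = -11296)
(-30468 + 44088)*(F + v(-160)) = (-30468 + 44088)*(-11296 - 1*(-160)) = 13620*(-11296 + 160) = 13620*(-11136) = -151672320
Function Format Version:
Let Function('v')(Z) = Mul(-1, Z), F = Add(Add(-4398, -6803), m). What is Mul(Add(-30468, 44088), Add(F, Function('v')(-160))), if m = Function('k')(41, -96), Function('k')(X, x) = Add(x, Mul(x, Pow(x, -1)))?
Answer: -151672320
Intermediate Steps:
Function('k')(X, x) = Add(1, x) (Function('k')(X, x) = Add(x, 1) = Add(1, x))
m = -95 (m = Add(1, -96) = -95)
F = -11296 (F = Add(Add(-4398, -6803), -95) = Add(-11201, -95) = -11296)
Mul(Add(-30468, 44088), Add(F, Function('v')(-160))) = Mul(Add(-30468, 44088), Add(-11296, Mul(-1, -160))) = Mul(13620, Add(-11296, 160)) = Mul(13620, -11136) = -151672320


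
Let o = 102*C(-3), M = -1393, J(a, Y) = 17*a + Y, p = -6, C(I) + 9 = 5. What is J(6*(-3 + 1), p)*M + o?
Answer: 292122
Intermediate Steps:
C(I) = -4 (C(I) = -9 + 5 = -4)
J(a, Y) = Y + 17*a
o = -408 (o = 102*(-4) = -408)
J(6*(-3 + 1), p)*M + o = (-6 + 17*(6*(-3 + 1)))*(-1393) - 408 = (-6 + 17*(6*(-2)))*(-1393) - 408 = (-6 + 17*(-12))*(-1393) - 408 = (-6 - 204)*(-1393) - 408 = -210*(-1393) - 408 = 292530 - 408 = 292122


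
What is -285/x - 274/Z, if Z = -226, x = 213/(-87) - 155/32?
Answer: 30813319/764671 ≈ 40.296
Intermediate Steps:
x = -6767/928 (x = 213*(-1/87) - 155*1/32 = -71/29 - 155/32 = -6767/928 ≈ -7.2920)
-285/x - 274/Z = -285/(-6767/928) - 274/(-226) = -285*(-928/6767) - 274*(-1/226) = 264480/6767 + 137/113 = 30813319/764671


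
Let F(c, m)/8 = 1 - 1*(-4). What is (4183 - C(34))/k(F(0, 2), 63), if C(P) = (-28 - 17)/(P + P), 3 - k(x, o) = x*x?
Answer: -284489/108596 ≈ -2.6197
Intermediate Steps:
F(c, m) = 40 (F(c, m) = 8*(1 - 1*(-4)) = 8*(1 + 4) = 8*5 = 40)
k(x, o) = 3 - x² (k(x, o) = 3 - x*x = 3 - x²)
C(P) = -45/(2*P) (C(P) = -45*1/(2*P) = -45/(2*P))
(4183 - C(34))/k(F(0, 2), 63) = (4183 - (-45)/(2*34))/(3 - 1*40²) = (4183 - (-45)/(2*34))/(3 - 1*1600) = (4183 - 1*(-45/68))/(3 - 1600) = (4183 + 45/68)/(-1597) = (284489/68)*(-1/1597) = -284489/108596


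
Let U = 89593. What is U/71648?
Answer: 89593/71648 ≈ 1.2505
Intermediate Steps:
U/71648 = 89593/71648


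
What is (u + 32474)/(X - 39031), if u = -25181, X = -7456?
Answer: -7293/46487 ≈ -0.15688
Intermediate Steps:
(u + 32474)/(X - 39031) = (-25181 + 32474)/(-7456 - 39031) = 7293/(-46487) = 7293*(-1/46487) = -7293/46487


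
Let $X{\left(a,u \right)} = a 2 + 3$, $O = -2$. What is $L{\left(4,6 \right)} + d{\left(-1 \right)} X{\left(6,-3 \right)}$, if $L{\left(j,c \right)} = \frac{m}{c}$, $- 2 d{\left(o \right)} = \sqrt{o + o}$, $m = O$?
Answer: $- \frac{1}{3} - \frac{15 i \sqrt{2}}{2} \approx -0.33333 - 10.607 i$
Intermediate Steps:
$m = -2$
$d{\left(o \right)} = - \frac{\sqrt{2} \sqrt{o}}{2}$ ($d{\left(o \right)} = - \frac{\sqrt{o + o}}{2} = - \frac{\sqrt{2 o}}{2} = - \frac{\sqrt{2} \sqrt{o}}{2}$)
$X{\left(a,u \right)} = 3 + 2 a$ ($X{\left(a,u \right)} = 2 a + 3 = 3 + 2 a$)
$L{\left(j,c \right)} = - \frac{2}{c}$
$L{\left(4,6 \right)} + d{\left(-1 \right)} X{\left(6,-3 \right)} = - \frac{2}{6} + - \frac{\sqrt{2} \sqrt{-1}}{2} \left(3 + 2 \cdot 6\right) = \left(-2\right) \frac{1}{6} + - \frac{\sqrt{2} i}{2} \left(3 + 12\right) = - \frac{1}{3} + - \frac{i \sqrt{2}}{2} \cdot 15 = - \frac{1}{3} - \frac{15 i \sqrt{2}}{2}$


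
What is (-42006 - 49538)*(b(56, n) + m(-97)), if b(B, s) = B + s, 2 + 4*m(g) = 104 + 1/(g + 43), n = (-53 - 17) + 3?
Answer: -35828033/27 ≈ -1.3270e+6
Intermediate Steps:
n = -67 (n = -70 + 3 = -67)
m(g) = 51/2 + 1/(4*(43 + g)) (m(g) = -½ + (104 + 1/(g + 43))/4 = -½ + (104 + 1/(43 + g))/4 = -½ + (26 + 1/(4*(43 + g))) = 51/2 + 1/(4*(43 + g)))
(-42006 - 49538)*(b(56, n) + m(-97)) = (-42006 - 49538)*((56 - 67) + (4387 + 102*(-97))/(4*(43 - 97))) = -91544*(-11 + (¼)*(4387 - 9894)/(-54)) = -91544*(-11 + (¼)*(-1/54)*(-5507)) = -91544*(-11 + 5507/216) = -91544*3131/216 = -35828033/27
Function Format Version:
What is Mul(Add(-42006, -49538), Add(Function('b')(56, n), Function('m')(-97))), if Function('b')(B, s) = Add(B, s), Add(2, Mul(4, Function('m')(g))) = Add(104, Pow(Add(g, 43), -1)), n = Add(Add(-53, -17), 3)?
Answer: Rational(-35828033, 27) ≈ -1.3270e+6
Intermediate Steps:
n = -67 (n = Add(-70, 3) = -67)
Function('m')(g) = Add(Rational(51, 2), Mul(Rational(1, 4), Pow(Add(43, g), -1))) (Function('m')(g) = Add(Rational(-1, 2), Mul(Rational(1, 4), Add(104, Pow(Add(g, 43), -1)))) = Add(Rational(-1, 2), Mul(Rational(1, 4), Add(104, Pow(Add(43, g), -1)))) = Add(Rational(-1, 2), Add(26, Mul(Rational(1, 4), Pow(Add(43, g), -1)))) = Add(Rational(51, 2), Mul(Rational(1, 4), Pow(Add(43, g), -1))))
Mul(Add(-42006, -49538), Add(Function('b')(56, n), Function('m')(-97))) = Mul(Add(-42006, -49538), Add(Add(56, -67), Mul(Rational(1, 4), Pow(Add(43, -97), -1), Add(4387, Mul(102, -97))))) = Mul(-91544, Add(-11, Mul(Rational(1, 4), Pow(-54, -1), Add(4387, -9894)))) = Mul(-91544, Add(-11, Mul(Rational(1, 4), Rational(-1, 54), -5507))) = Mul(-91544, Add(-11, Rational(5507, 216))) = Mul(-91544, Rational(3131, 216)) = Rational(-35828033, 27)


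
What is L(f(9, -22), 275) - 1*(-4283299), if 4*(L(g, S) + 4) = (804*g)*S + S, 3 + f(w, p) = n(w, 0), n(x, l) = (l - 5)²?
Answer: 21997655/4 ≈ 5.4994e+6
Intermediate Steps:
n(x, l) = (-5 + l)²
f(w, p) = 22 (f(w, p) = -3 + (-5 + 0)² = -3 + (-5)² = -3 + 25 = 22)
L(g, S) = -4 + S/4 + 201*S*g (L(g, S) = -4 + ((804*g)*S + S)/4 = -4 + (804*S*g + S)/4 = -4 + (S + 804*S*g)/4 = -4 + (S/4 + 201*S*g) = -4 + S/4 + 201*S*g)
L(f(9, -22), 275) - 1*(-4283299) = (-4 + (¼)*275 + 201*275*22) - 1*(-4283299) = (-4 + 275/4 + 1216050) + 4283299 = 4864459/4 + 4283299 = 21997655/4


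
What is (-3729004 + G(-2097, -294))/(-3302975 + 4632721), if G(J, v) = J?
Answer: -339191/120886 ≈ -2.8059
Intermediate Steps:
(-3729004 + G(-2097, -294))/(-3302975 + 4632721) = (-3729004 - 2097)/(-3302975 + 4632721) = -3731101/1329746 = -3731101*1/1329746 = -339191/120886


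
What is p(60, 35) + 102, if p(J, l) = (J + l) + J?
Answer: 257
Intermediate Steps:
p(J, l) = l + 2*J
p(60, 35) + 102 = (35 + 2*60) + 102 = (35 + 120) + 102 = 155 + 102 = 257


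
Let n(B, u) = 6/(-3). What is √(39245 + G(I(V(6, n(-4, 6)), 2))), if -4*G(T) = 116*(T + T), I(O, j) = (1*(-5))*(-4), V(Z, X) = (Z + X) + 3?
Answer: √38085 ≈ 195.15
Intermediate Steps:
n(B, u) = -2 (n(B, u) = 6*(-⅓) = -2)
V(Z, X) = 3 + X + Z (V(Z, X) = (X + Z) + 3 = 3 + X + Z)
I(O, j) = 20 (I(O, j) = -5*(-4) = 20)
G(T) = -58*T (G(T) = -29*(T + T) = -29*2*T = -58*T)
√(39245 + G(I(V(6, n(-4, 6)), 2))) = √(39245 - 58*20) = √(39245 - 1160) = √38085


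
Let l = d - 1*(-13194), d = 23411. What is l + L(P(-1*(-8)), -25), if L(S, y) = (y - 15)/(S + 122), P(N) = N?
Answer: 475861/13 ≈ 36605.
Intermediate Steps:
L(S, y) = (-15 + y)/(122 + S)
l = 36605 (l = 23411 - 1*(-13194) = 23411 + 13194 = 36605)
l + L(P(-1*(-8)), -25) = 36605 + (-15 - 25)/(122 - 1*(-8)) = 36605 - 40/(122 + 8) = 36605 - 40/130 = 36605 + (1/130)*(-40) = 36605 - 4/13 = 475861/13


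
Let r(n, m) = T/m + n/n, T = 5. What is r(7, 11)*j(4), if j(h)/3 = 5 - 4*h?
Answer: -48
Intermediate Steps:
j(h) = 15 - 12*h (j(h) = 3*(5 - 4*h) = 15 - 12*h)
r(n, m) = 1 + 5/m (r(n, m) = 5/m + n/n = 5/m + 1 = 1 + 5/m)
r(7, 11)*j(4) = ((5 + 11)/11)*(15 - 12*4) = ((1/11)*16)*(15 - 48) = (16/11)*(-33) = -48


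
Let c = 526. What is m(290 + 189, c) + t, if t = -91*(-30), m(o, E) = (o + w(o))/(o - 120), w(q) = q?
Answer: 981028/359 ≈ 2732.7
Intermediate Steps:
m(o, E) = 2*o/(-120 + o) (m(o, E) = (o + o)/(o - 120) = (2*o)/(-120 + o) = 2*o/(-120 + o))
t = 2730
m(290 + 189, c) + t = 2*(290 + 189)/(-120 + (290 + 189)) + 2730 = 2*479/(-120 + 479) + 2730 = 2*479/359 + 2730 = 2*479*(1/359) + 2730 = 958/359 + 2730 = 981028/359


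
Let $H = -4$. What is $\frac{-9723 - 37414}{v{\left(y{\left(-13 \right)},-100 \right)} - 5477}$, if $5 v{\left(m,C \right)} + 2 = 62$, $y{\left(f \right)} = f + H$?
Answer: $\frac{47137}{5465} \approx 8.6252$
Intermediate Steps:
$y{\left(f \right)} = -4 + f$ ($y{\left(f \right)} = f - 4 = -4 + f$)
$v{\left(m,C \right)} = 12$ ($v{\left(m,C \right)} = - \frac{2}{5} + \frac{1}{5} \cdot 62 = - \frac{2}{5} + \frac{62}{5} = 12$)
$\frac{-9723 - 37414}{v{\left(y{\left(-13 \right)},-100 \right)} - 5477} = \frac{-9723 - 37414}{12 - 5477} = - \frac{47137}{-5465} = \left(-47137\right) \left(- \frac{1}{5465}\right) = \frac{47137}{5465}$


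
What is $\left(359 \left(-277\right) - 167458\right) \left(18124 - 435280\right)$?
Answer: $111339353556$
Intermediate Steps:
$\left(359 \left(-277\right) - 167458\right) \left(18124 - 435280\right) = \left(-99443 - 167458\right) \left(-417156\right) = \left(-266901\right) \left(-417156\right) = 111339353556$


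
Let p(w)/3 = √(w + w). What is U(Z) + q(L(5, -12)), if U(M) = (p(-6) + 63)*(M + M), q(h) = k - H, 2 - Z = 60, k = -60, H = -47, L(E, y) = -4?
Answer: -7321 - 696*I*√3 ≈ -7321.0 - 1205.5*I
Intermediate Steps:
Z = -58 (Z = 2 - 1*60 = 2 - 60 = -58)
p(w) = 3*√2*√w (p(w) = 3*√(w + w) = 3*√(2*w) = 3*(√2*√w) = 3*√2*√w)
q(h) = -13 (q(h) = -60 - 1*(-47) = -60 + 47 = -13)
U(M) = 2*M*(63 + 6*I*√3) (U(M) = (3*√2*√(-6) + 63)*(M + M) = (3*√2*(I*√6) + 63)*(2*M) = (6*I*√3 + 63)*(2*M) = (63 + 6*I*√3)*(2*M) = 2*M*(63 + 6*I*√3))
U(Z) + q(L(5, -12)) = 6*(-58)*(21 + 2*I*√3) - 13 = (-7308 - 696*I*√3) - 13 = -7321 - 696*I*√3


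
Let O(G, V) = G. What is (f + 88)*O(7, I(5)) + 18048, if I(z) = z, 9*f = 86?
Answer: 168578/9 ≈ 18731.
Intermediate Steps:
f = 86/9 (f = (⅑)*86 = 86/9 ≈ 9.5556)
(f + 88)*O(7, I(5)) + 18048 = (86/9 + 88)*7 + 18048 = (878/9)*7 + 18048 = 6146/9 + 18048 = 168578/9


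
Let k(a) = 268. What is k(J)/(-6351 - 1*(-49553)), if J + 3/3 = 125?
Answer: 134/21601 ≈ 0.0062034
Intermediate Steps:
J = 124 (J = -1 + 125 = 124)
k(J)/(-6351 - 1*(-49553)) = 268/(-6351 - 1*(-49553)) = 268/(-6351 + 49553) = 268/43202 = 268*(1/43202) = 134/21601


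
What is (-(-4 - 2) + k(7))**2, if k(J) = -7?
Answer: 1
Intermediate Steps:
(-(-4 - 2) + k(7))**2 = (-(-4 - 2) - 7)**2 = (-1*(-6) - 7)**2 = (6 - 7)**2 = (-1)**2 = 1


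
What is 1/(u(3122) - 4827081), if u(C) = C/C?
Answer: -1/4827080 ≈ -2.0716e-7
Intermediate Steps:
u(C) = 1
1/(u(3122) - 4827081) = 1/(1 - 4827081) = 1/(-4827080) = -1/4827080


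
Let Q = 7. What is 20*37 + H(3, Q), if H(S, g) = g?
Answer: 747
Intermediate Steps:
20*37 + H(3, Q) = 20*37 + 7 = 740 + 7 = 747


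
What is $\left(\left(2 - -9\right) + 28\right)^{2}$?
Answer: $1521$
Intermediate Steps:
$\left(\left(2 - -9\right) + 28\right)^{2} = \left(\left(2 + 9\right) + 28\right)^{2} = \left(11 + 28\right)^{2} = 39^{2} = 1521$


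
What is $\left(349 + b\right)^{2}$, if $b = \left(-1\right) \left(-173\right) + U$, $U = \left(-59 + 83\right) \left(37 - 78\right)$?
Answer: $213444$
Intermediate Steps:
$U = -984$ ($U = 24 \left(-41\right) = -984$)
$b = -811$ ($b = \left(-1\right) \left(-173\right) - 984 = 173 - 984 = -811$)
$\left(349 + b\right)^{2} = \left(349 - 811\right)^{2} = \left(-462\right)^{2} = 213444$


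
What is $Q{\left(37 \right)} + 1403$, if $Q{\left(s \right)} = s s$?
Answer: $2772$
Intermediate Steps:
$Q{\left(s \right)} = s^{2}$
$Q{\left(37 \right)} + 1403 = 37^{2} + 1403 = 1369 + 1403 = 2772$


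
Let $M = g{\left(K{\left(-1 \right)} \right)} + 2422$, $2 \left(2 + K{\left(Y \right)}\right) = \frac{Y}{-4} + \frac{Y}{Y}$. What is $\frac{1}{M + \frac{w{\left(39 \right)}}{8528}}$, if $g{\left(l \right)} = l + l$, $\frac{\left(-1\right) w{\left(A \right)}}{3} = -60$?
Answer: $\frac{1066}{2578943} \approx 0.00041335$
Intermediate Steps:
$w{\left(A \right)} = 180$ ($w{\left(A \right)} = \left(-3\right) \left(-60\right) = 180$)
$K{\left(Y \right)} = - \frac{3}{2} - \frac{Y}{8}$ ($K{\left(Y \right)} = -2 + \frac{\frac{Y}{-4} + \frac{Y}{Y}}{2} = -2 + \frac{Y \left(- \frac{1}{4}\right) + 1}{2} = -2 + \frac{- \frac{Y}{4} + 1}{2} = -2 + \frac{1 - \frac{Y}{4}}{2} = -2 - \left(- \frac{1}{2} + \frac{Y}{8}\right) = - \frac{3}{2} - \frac{Y}{8}$)
$g{\left(l \right)} = 2 l$
$M = \frac{9677}{4}$ ($M = 2 \left(- \frac{3}{2} - - \frac{1}{8}\right) + 2422 = 2 \left(- \frac{3}{2} + \frac{1}{8}\right) + 2422 = 2 \left(- \frac{11}{8}\right) + 2422 = - \frac{11}{4} + 2422 = \frac{9677}{4} \approx 2419.3$)
$\frac{1}{M + \frac{w{\left(39 \right)}}{8528}} = \frac{1}{\frac{9677}{4} + \frac{180}{8528}} = \frac{1}{\frac{9677}{4} + 180 \cdot \frac{1}{8528}} = \frac{1}{\frac{9677}{4} + \frac{45}{2132}} = \frac{1}{\frac{2578943}{1066}} = \frac{1066}{2578943}$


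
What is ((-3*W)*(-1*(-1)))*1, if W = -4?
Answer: 12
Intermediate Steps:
((-3*W)*(-1*(-1)))*1 = ((-3*(-4))*(-1*(-1)))*1 = (12*1)*1 = 12*1 = 12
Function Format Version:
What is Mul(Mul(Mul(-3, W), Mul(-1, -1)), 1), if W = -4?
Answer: 12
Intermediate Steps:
Mul(Mul(Mul(-3, W), Mul(-1, -1)), 1) = Mul(Mul(Mul(-3, -4), Mul(-1, -1)), 1) = Mul(Mul(12, 1), 1) = Mul(12, 1) = 12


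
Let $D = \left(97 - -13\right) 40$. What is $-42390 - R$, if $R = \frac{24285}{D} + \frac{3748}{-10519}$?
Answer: $- \frac{392440153343}{9256720} \approx -42395.0$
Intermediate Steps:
$D = 4400$ ($D = \left(97 + 13\right) 40 = 110 \cdot 40 = 4400$)
$R = \frac{47792543}{9256720}$ ($R = \frac{24285}{4400} + \frac{3748}{-10519} = 24285 \cdot \frac{1}{4400} + 3748 \left(- \frac{1}{10519}\right) = \frac{4857}{880} - \frac{3748}{10519} = \frac{47792543}{9256720} \approx 5.163$)
$-42390 - R = -42390 - \frac{47792543}{9256720} = - \frac{392440153343}{9256720}$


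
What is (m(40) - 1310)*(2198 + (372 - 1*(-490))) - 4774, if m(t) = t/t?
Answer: -4010314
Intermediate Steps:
m(t) = 1
(m(40) - 1310)*(2198 + (372 - 1*(-490))) - 4774 = (1 - 1310)*(2198 + (372 - 1*(-490))) - 4774 = -1309*(2198 + (372 + 490)) - 4774 = -1309*(2198 + 862) - 4774 = -1309*3060 - 4774 = -4005540 - 4774 = -4010314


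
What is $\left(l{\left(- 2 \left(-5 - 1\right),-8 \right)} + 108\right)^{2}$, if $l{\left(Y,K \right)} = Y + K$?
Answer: $12544$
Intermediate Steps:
$l{\left(Y,K \right)} = K + Y$
$\left(l{\left(- 2 \left(-5 - 1\right),-8 \right)} + 108\right)^{2} = \left(\left(-8 - 2 \left(-5 - 1\right)\right) + 108\right)^{2} = \left(\left(-8 - -12\right) + 108\right)^{2} = \left(\left(-8 + 12\right) + 108\right)^{2} = \left(4 + 108\right)^{2} = 112^{2} = 12544$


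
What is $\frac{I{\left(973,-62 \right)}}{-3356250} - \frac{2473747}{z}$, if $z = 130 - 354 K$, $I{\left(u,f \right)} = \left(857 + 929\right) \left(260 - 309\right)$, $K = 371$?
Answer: $\frac{4156997777803}{220176712500} \approx 18.88$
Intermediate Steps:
$I{\left(u,f \right)} = -87514$ ($I{\left(u,f \right)} = 1786 \left(-49\right) = -87514$)
$z = -131204$ ($z = 130 - 131334 = -131204$)
$\frac{I{\left(973,-62 \right)}}{-3356250} - \frac{2473747}{z} = - \frac{87514}{-3356250} - \frac{2473747}{-131204} = \left(-87514\right) \left(- \frac{1}{3356250}\right) - - \frac{2473747}{131204} = \frac{43757}{1678125} + \frac{2473747}{131204} = \frac{4156997777803}{220176712500}$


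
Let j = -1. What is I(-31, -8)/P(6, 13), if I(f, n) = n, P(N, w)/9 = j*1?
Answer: 8/9 ≈ 0.88889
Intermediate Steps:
P(N, w) = -9 (P(N, w) = 9*(-1*1) = 9*(-1) = -9)
I(-31, -8)/P(6, 13) = -8/(-9) = -8*(-⅑) = 8/9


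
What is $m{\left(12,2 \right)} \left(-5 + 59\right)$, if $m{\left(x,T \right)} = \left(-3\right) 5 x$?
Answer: $-9720$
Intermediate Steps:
$m{\left(x,T \right)} = - 15 x$
$m{\left(12,2 \right)} \left(-5 + 59\right) = \left(-15\right) 12 \left(-5 + 59\right) = \left(-180\right) 54 = -9720$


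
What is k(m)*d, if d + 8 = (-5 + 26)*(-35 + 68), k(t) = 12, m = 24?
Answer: 8220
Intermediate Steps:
d = 685 (d = -8 + (-5 + 26)*(-35 + 68) = -8 + 21*33 = -8 + 693 = 685)
k(m)*d = 12*685 = 8220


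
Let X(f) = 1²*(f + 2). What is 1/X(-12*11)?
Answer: -1/130 ≈ -0.0076923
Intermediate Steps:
X(f) = 2 + f (X(f) = 1*(2 + f) = 2 + f)
1/X(-12*11) = 1/(2 - 12*11) = 1/(2 - 132) = 1/(-130) = -1/130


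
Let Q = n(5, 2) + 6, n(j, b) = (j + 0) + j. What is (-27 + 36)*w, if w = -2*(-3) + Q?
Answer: 198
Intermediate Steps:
n(j, b) = 2*j (n(j, b) = j + j = 2*j)
Q = 16 (Q = 2*5 + 6 = 10 + 6 = 16)
w = 22 (w = -2*(-3) + 16 = 6 + 16 = 22)
(-27 + 36)*w = (-27 + 36)*22 = 9*22 = 198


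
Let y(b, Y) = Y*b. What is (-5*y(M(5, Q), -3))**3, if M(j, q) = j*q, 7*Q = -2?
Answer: -3375000/343 ≈ -9839.7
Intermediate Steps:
Q = -2/7 (Q = (1/7)*(-2) = -2/7 ≈ -0.28571)
(-5*y(M(5, Q), -3))**3 = (-(-15)*5*(-2/7))**3 = (-(-15)*(-10)/7)**3 = (-5*30/7)**3 = (-150/7)**3 = -3375000/343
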